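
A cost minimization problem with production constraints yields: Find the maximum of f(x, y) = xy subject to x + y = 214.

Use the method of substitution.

Substitute y = 214 - x into f(x,y) = xy:
g(x) = x(214 - x) = 214x - x^2
g'(x) = 214 - 2x = 0  =>  x = 107
y = 214 - 107 = 107
Maximum value = 107 * 107 = 11449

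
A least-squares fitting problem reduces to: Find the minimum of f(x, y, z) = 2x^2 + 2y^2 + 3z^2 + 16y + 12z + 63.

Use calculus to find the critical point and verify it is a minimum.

f(x,y,z) = 2x^2 + 2y^2 + 3z^2 + 16y + 12z + 63
df/dx = 4x + (0) = 0 => x = 0
df/dy = 4y + (16) = 0 => y = -4
df/dz = 6z + (12) = 0 => z = -2
f(0,-4,-2) = 2*(0)^2 + 2*(-4)^2 + 3*(-2)^2 + 16*(-4) + 12*(-2) + 63 = 19
Hessian is diagonal with entries 4, 4, 6 > 0, confirmed minimum.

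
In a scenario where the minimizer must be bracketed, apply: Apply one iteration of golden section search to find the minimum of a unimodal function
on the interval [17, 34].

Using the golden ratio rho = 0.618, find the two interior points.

Golden section search on [17, 34].
Golden ratio rho = 0.618 (approx).
Interior points:
  x_1 = 17 + (1-0.618)*17 = 23.4940
  x_2 = 17 + 0.618*17 = 27.5060
Compare f(x_1) and f(x_2) to determine which subinterval to keep.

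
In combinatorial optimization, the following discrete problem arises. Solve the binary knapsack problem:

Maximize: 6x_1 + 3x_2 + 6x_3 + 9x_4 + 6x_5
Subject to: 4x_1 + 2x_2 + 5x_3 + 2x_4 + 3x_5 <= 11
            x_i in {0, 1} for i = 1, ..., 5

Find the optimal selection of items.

Items: item 1 (v=6, w=4), item 2 (v=3, w=2), item 3 (v=6, w=5), item 4 (v=9, w=2), item 5 (v=6, w=3)
Capacity: 11
Checking all 32 subsets (w = total weight, v = total value):
  {}: w = 0, v = 0
  {1}: w = 4, v = 6
  {2}: w = 2, v = 3
  {3}: w = 5, v = 6
  {4}: w = 2, v = 9
  {5}: w = 3, v = 6
  {1, 2}: w = 6, v = 9
  {1, 3}: w = 9, v = 12
  {1, 4}: w = 6, v = 15
  {1, 5}: w = 7, v = 12
  {2, 3}: w = 7, v = 9
  {2, 4}: w = 4, v = 12
  {2, 5}: w = 5, v = 9
  {3, 4}: w = 7, v = 15
  {3, 5}: w = 8, v = 12
  {4, 5}: w = 5, v = 15
  {1, 2, 3}: w = 11, v = 15
  {1, 2, 4}: w = 8, v = 18
  {1, 2, 5}: w = 9, v = 15
  {1, 3, 4}: w = 11, v = 21
  {1, 3, 5}: w = 12 > 11, infeasible
  {1, 4, 5}: w = 9, v = 21
  {2, 3, 4}: w = 9, v = 18
  {2, 3, 5}: w = 10, v = 15
  {2, 4, 5}: w = 7, v = 18
  {3, 4, 5}: w = 10, v = 21
  {1, 2, 3, 4}: w = 13 > 11, infeasible
  {1, 2, 3, 5}: w = 14 > 11, infeasible
  {1, 2, 4, 5}: w = 11, v = 24
  {1, 3, 4, 5}: w = 14 > 11, infeasible
  {2, 3, 4, 5}: w = 12 > 11, infeasible
  {1, 2, 3, 4, 5}: w = 16 > 11, infeasible
Best feasible subset: items [1, 2, 4, 5]
Total weight: 11 <= 11, total value: 24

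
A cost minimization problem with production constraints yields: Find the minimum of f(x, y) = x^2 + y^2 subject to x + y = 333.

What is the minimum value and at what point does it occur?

Substitute y = 333 - x into f(x,y) = x^2 + y^2:
g(x) = x^2 + (333 - x)^2 = 2x^2 - 666x + 110889
g'(x) = 4x - 666 = 0  =>  x = 333/2
y = 333 - 333/2 = 333/2
Minimum value = (333/2)^2 + (333/2)^2 = 110889/2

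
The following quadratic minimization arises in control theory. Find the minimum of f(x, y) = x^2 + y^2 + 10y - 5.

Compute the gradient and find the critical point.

f(x,y) = x^2 + y^2 + 10y - 5
df/dx = 2x + (0) = 0  =>  x = 0
df/dy = 2y + (10) = 0  =>  y = -5
f(0, -5) = 1*(0)^2 + 1*(-5)^2 + 10*(-5) + -5 = -30
Hessian is diagonal with entries 2, 2 > 0, so this is a minimum.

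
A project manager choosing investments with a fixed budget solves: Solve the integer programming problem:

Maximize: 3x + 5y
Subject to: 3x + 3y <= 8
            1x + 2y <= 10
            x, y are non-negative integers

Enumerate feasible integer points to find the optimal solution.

Constraint 1: 3x + 3y <= 8
Constraint 2: 1x + 2y <= 10
Feasible x range (need y >= 0): 0 <= x <= min(8/3, 10/1) => x in {0, ..., 2}.
Enumerate feasible integer points row by row (the coefficient of y is 5 > 0, so for each x the largest feasible y gives the best value):
  x = 0: y <= min((8 - 3*0)/3, (10 - 1*0)/2) => y in {0, ..., 2}; best 3*0 + 5*2 = 10
  x = 1: y <= min((8 - 3*1)/3, (10 - 1*1)/2) => y in {0, ..., 1}; best 3*1 + 5*1 = 8
  x = 2: y <= min((8 - 3*2)/3, (10 - 1*2)/2) => y in {0}; best 3*2 + 5*0 = 6
The maximum 3x + 5y = 10 is achieved at x = 0, y = 2.
Check: 3*0 + 3*2 = 6 <= 8 and 1*0 + 2*2 = 4 <= 10.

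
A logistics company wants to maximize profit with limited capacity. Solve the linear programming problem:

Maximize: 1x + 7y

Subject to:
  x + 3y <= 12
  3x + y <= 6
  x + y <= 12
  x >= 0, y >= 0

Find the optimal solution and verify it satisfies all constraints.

Feasible vertices: (0, 0), (0, 4), (3/4, 15/4), (2, 0)
Objective 1x + 7y at each vertex:
  (0, 0): 0
  (0, 4): 28
  (3/4, 15/4): 27
  (2, 0): 2
Maximum is 28 at (0, 4).
Verify constraints at (x, y) = (0, 4):
  1*0 + 3*4 = 12 <= 12 (active)
  3*0 + 1*4 = 4 <= 6
  1*0 + 1*4 = 4 <= 12
  x = 0 >= 0, y = 4 >= 0. All constraints satisfied.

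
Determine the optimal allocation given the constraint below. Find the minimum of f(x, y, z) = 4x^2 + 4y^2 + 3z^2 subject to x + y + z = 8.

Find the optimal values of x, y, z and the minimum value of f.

Using Lagrange multipliers on f = 4x^2 + 4y^2 + 3z^2 with constraint x + y + z = 8:
Conditions: 2*4*x = lambda, 2*4*y = lambda, 2*3*z = lambda
So x = lambda/8, y = lambda/8, z = lambda/6
Substituting into constraint: lambda * (5/12) = 8
lambda = 96/5
x = 12/5, y = 12/5, z = 16/5
Minimum value = 384/5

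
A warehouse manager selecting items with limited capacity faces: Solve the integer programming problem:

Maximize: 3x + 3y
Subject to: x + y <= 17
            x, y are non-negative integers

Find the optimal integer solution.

Objective: 3x + 3y, constraint: x + y <= 17
Coefficient of x is 3 >= coefficient of y is 3, so allocate the entire budget to x.
Optimal: x = 17, y = 0, value = 51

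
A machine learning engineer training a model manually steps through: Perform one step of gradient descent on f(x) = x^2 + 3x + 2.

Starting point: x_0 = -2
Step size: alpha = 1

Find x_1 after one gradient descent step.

f(x) = x^2 + 3x + 2
f'(x) = 2x + 3
f'(-2) = 2*-2 + (3) = -1
x_1 = x_0 - alpha * f'(x_0) = -2 - 1 * -1 = -1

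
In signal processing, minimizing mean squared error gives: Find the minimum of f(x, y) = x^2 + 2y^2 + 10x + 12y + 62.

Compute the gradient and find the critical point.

f(x,y) = x^2 + 2y^2 + 10x + 12y + 62
df/dx = 2x + (10) = 0  =>  x = -5
df/dy = 4y + (12) = 0  =>  y = -3
f(-5, -3) = 1*(-5)^2 + 2*(-3)^2 + 10*(-5) + 12*(-3) + 62 = 19
Hessian is diagonal with entries 2, 4 > 0, so this is a minimum.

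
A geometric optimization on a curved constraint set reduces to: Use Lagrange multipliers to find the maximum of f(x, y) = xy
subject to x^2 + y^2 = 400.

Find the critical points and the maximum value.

Lagrange conditions: y = 2*lambda*x and x = 2*lambda*y
If x = 0 then y = 0, violating the constraint, so x, y != 0.
Dividing: y/x = x/y => x^2 = y^2 => y = x or y = -x
Constraint: 2x^2 = 400 => x^2 = 200 => x = +/-sqrt(200)
Critical points: (sqrt(200), sqrt(200)), (-sqrt(200), -sqrt(200)), (sqrt(200), -sqrt(200)), (-sqrt(200), sqrt(200))
  y = x:  xy = x^2 = 200  at (sqrt(200), sqrt(200)) and (-sqrt(200), -sqrt(200))
  y = -x: xy = -x^2 = -200 at (sqrt(200), -sqrt(200)) and (-sqrt(200), sqrt(200))
Maximum xy = 200 at (sqrt(200), sqrt(200)) and (-sqrt(200), -sqrt(200))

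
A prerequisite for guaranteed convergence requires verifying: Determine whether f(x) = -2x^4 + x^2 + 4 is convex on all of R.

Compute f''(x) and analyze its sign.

f(x) = -2x^4 + x^2 + 4
f'(x) = -8x^3 + 2x
f''(x) = -24x^2 + 2
f''(x) = -24x^2 + 2 -> -inf as |x| -> inf
Therefore, f is not globally convex on R.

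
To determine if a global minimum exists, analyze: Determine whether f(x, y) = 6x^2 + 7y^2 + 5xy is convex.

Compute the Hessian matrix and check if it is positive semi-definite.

f(x,y) = 6x^2 + 7y^2 + 5xy
Hessian H = [[12, 5], [5, 14]]
trace(H) = 26, det(H) = 143
Eigenvalues: (26 +/- sqrt(104)) / 2 = 18.1, 7.901
Since both eigenvalues > 0, f is convex.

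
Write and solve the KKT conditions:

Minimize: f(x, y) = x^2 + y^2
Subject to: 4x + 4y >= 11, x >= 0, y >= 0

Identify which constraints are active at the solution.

KKT conditions for min x^2 + y^2 s.t. 4x + 4y >= 11, x >= 0, y >= 0:
Stationarity: 2x = mu*4 + mu_x, 2y = mu*4 + mu_y, with mu, mu_x, mu_y >= 0
Complementary slackness: mu*(4x + 4y - 11) = 0, mu_x*x = 0, mu_y*y = 0
(0, 0) is infeasible (4*0 + 4*0 < 11), so if mu = 0 stationarity would force x = mu_x/2 >= 0, y = mu_y/2 >= 0 with mu_x*x = mu_y*y = 0, i.e. x = y = 0: contradiction. Hence mu > 0 and 4x + 4y = 11 is active.
Try x > 0, y > 0 (so mu_x = mu_y = 0): x = 4*mu/2, y = 4*mu/2
Substitute: 4*(4*mu/2) + 4*(4*mu/2) = 11
  mu*32/2 = 11 => mu = 11/16
x* = 11/8 > 0, y* = 11/8 > 0, consistent with mu_x = mu_y = 0.
f is convex and the constraints are linear, so this KKT point is the global minimum.
f* = 121/32
Active constraints: 4x + 4y >= 11 (holds with equality, mu = 11/16 > 0); x >= 0 and y >= 0 are inactive (mu_x = mu_y = 0).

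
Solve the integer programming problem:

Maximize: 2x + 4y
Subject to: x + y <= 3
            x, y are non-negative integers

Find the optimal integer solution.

Objective: 2x + 4y, constraint: x + y <= 3
Coefficient of y is 4 > coefficient of x is 2, so allocate the entire budget to y.
Optimal: x = 0, y = 3, value = 12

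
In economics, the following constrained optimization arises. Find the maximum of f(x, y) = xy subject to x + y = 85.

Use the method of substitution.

Substitute y = 85 - x into f(x,y) = xy:
g(x) = x(85 - x) = 85x - x^2
g'(x) = 85 - 2x = 0  =>  x = 85/2
y = 85 - 85/2 = 85/2
Maximum value = (85/2) * (85/2) = 7225/4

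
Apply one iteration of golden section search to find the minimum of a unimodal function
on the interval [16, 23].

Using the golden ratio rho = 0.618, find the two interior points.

Golden section search on [16, 23].
Golden ratio rho = 0.618 (approx).
Interior points:
  x_1 = 16 + (1-0.618)*7 = 18.6740
  x_2 = 16 + 0.618*7 = 20.3260
Compare f(x_1) and f(x_2) to determine which subinterval to keep.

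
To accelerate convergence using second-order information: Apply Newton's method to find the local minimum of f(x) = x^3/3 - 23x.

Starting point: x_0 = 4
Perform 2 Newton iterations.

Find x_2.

f(x) = x^3/3 - 23x
f'(x) = x^2 - 23, f''(x) = 2x
Newton update: x_{n+1} = x_n - (x_n^2 - 23)/(2*x_n)
Step 1: x_0 = 4, f'=-7, f''=8, x_1 = 39/8
Step 2: x_1 = 39/8, f'=49/64, f''=39/4, x_2 = 2993/624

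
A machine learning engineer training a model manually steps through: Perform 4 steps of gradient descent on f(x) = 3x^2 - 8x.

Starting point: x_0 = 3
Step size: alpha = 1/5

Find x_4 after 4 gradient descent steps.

f(x) = 3x^2 - 8x, f'(x) = 6x + (-8)
Step 1: f'(3) = 10, x_1 = 3 - 1/5 * 10 = 1
Step 2: f'(1) = -2, x_2 = 1 - 1/5 * -2 = 7/5
Step 3: f'(7/5) = 2/5, x_3 = 7/5 - 1/5 * 2/5 = 33/25
Step 4: f'(33/25) = -2/25, x_4 = 33/25 - 1/5 * -2/25 = 167/125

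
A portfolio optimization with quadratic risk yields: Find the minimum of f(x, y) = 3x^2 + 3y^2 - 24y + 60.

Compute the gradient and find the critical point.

f(x,y) = 3x^2 + 3y^2 - 24y + 60
df/dx = 6x + (0) = 0  =>  x = 0
df/dy = 6y + (-24) = 0  =>  y = 4
f(0, 4) = 3*(0)^2 + 3*(4)^2 + -24*(4) + 60 = 12
Hessian is diagonal with entries 6, 6 > 0, so this is a minimum.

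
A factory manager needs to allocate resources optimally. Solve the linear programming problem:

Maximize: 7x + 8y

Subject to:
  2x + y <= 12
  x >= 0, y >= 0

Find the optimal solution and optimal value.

The feasible region has vertices at [(0, 0), (6, 0), (0, 12)].
Checking objective 7x + 8y at each vertex:
  (0, 0): 7*0 + 8*0 = 0
  (6, 0): 7*6 + 8*0 = 42
  (0, 12): 7*0 + 8*12 = 96
Maximum is 96 at (0, 12).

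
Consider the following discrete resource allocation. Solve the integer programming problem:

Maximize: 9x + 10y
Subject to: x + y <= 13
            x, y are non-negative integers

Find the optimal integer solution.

Objective: 9x + 10y, constraint: x + y <= 13
Coefficient of y is 10 > coefficient of x is 9, so allocate the entire budget to y.
Optimal: x = 0, y = 13, value = 130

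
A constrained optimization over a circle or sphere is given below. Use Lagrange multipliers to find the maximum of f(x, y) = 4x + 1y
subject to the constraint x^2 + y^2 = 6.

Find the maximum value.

Set up Lagrange conditions: grad f = lambda * grad g
  4 = 2*lambda*x
  1 = 2*lambda*y
From these: x/y = 4/1, so x = 4t, y = 1t for some t.
Substitute into constraint: (4t)^2 + (1t)^2 = 6
  t^2 * 17 = 6
  t = sqrt(6/17)
Maximum = 4*x + 1*y = (4^2 + 1^2)*t = 17 * sqrt(6/17) = sqrt(102)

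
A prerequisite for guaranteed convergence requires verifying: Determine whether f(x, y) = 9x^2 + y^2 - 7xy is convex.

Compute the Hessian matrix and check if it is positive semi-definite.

f(x,y) = 9x^2 + y^2 - 7xy
Hessian H = [[18, -7], [-7, 2]]
trace(H) = 20, det(H) = -13
Eigenvalues: (20 +/- sqrt(452)) / 2 = 20.63, -0.6301
Since not both eigenvalues positive, f is neither convex nor concave.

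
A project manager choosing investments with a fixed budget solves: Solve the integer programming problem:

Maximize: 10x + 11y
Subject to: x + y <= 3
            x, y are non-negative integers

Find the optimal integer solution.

Objective: 10x + 11y, constraint: x + y <= 3
Coefficient of y is 11 > coefficient of x is 10, so allocate the entire budget to y.
Optimal: x = 0, y = 3, value = 33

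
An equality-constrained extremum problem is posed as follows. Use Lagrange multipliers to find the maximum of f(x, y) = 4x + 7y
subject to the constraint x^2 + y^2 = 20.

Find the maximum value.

Set up Lagrange conditions: grad f = lambda * grad g
  4 = 2*lambda*x
  7 = 2*lambda*y
From these: x/y = 4/7, so x = 4t, y = 7t for some t.
Substitute into constraint: (4t)^2 + (7t)^2 = 20
  t^2 * 65 = 20
  t = sqrt(20/65)
Maximum = 4*x + 7*y = (4^2 + 7^2)*t = 65 * sqrt(20/65) = sqrt(1300)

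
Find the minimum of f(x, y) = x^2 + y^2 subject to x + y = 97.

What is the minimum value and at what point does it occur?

Substitute y = 97 - x into f(x,y) = x^2 + y^2:
g(x) = x^2 + (97 - x)^2 = 2x^2 - 194x + 9409
g'(x) = 4x - 194 = 0  =>  x = 97/2
y = 97 - 97/2 = 97/2
Minimum value = (97/2)^2 + (97/2)^2 = 9409/2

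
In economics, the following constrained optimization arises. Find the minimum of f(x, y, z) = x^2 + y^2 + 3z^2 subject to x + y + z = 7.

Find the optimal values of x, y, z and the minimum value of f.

Using Lagrange multipliers on f = x^2 + y^2 + 3z^2 with constraint x + y + z = 7:
Conditions: 2*1*x = lambda, 2*1*y = lambda, 2*3*z = lambda
So x = lambda/2, y = lambda/2, z = lambda/6
Substituting into constraint: lambda * (7/6) = 7
lambda = 6
x = 3, y = 3, z = 1
Minimum value = 21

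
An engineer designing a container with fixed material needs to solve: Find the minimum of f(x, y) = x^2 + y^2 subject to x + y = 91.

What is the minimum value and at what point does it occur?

Substitute y = 91 - x into f(x,y) = x^2 + y^2:
g(x) = x^2 + (91 - x)^2 = 2x^2 - 182x + 8281
g'(x) = 4x - 182 = 0  =>  x = 91/2
y = 91 - 91/2 = 91/2
Minimum value = (91/2)^2 + (91/2)^2 = 8281/2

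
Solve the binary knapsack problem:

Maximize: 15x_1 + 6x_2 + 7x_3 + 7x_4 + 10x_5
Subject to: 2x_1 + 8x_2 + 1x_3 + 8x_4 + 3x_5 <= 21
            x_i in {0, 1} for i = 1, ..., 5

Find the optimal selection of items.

Items: item 1 (v=15, w=2), item 2 (v=6, w=8), item 3 (v=7, w=1), item 4 (v=7, w=8), item 5 (v=10, w=3)
Capacity: 21
Checking all 32 subsets (w = total weight, v = total value):
  {}: w = 0, v = 0
  {1}: w = 2, v = 15
  {2}: w = 8, v = 6
  {3}: w = 1, v = 7
  {4}: w = 8, v = 7
  {5}: w = 3, v = 10
  {1, 2}: w = 10, v = 21
  {1, 3}: w = 3, v = 22
  {1, 4}: w = 10, v = 22
  {1, 5}: w = 5, v = 25
  {2, 3}: w = 9, v = 13
  {2, 4}: w = 16, v = 13
  {2, 5}: w = 11, v = 16
  {3, 4}: w = 9, v = 14
  {3, 5}: w = 4, v = 17
  {4, 5}: w = 11, v = 17
  {1, 2, 3}: w = 11, v = 28
  {1, 2, 4}: w = 18, v = 28
  {1, 2, 5}: w = 13, v = 31
  {1, 3, 4}: w = 11, v = 29
  {1, 3, 5}: w = 6, v = 32
  {1, 4, 5}: w = 13, v = 32
  {2, 3, 4}: w = 17, v = 20
  {2, 3, 5}: w = 12, v = 23
  {2, 4, 5}: w = 19, v = 23
  {3, 4, 5}: w = 12, v = 24
  {1, 2, 3, 4}: w = 19, v = 35
  {1, 2, 3, 5}: w = 14, v = 38
  {1, 2, 4, 5}: w = 21, v = 38
  {1, 3, 4, 5}: w = 14, v = 39
  {2, 3, 4, 5}: w = 20, v = 30
  {1, 2, 3, 4, 5}: w = 22 > 21, infeasible
Best feasible subset: items [1, 3, 4, 5]
Total weight: 14 <= 21, total value: 39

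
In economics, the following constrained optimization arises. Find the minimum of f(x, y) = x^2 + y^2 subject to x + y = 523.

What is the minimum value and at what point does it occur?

Substitute y = 523 - x into f(x,y) = x^2 + y^2:
g(x) = x^2 + (523 - x)^2 = 2x^2 - 1046x + 273529
g'(x) = 4x - 1046 = 0  =>  x = 523/2
y = 523 - 523/2 = 523/2
Minimum value = (523/2)^2 + (523/2)^2 = 273529/2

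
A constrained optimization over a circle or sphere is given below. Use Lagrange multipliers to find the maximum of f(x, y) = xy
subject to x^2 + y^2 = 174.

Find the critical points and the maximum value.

Lagrange conditions: y = 2*lambda*x and x = 2*lambda*y
If x = 0 then y = 0, violating the constraint, so x, y != 0.
Dividing: y/x = x/y => x^2 = y^2 => y = x or y = -x
Constraint: 2x^2 = 174 => x^2 = 87 => x = +/-sqrt(87)
Critical points: (sqrt(87), sqrt(87)), (-sqrt(87), -sqrt(87)), (sqrt(87), -sqrt(87)), (-sqrt(87), sqrt(87))
  y = x:  xy = x^2 = 87  at (sqrt(87), sqrt(87)) and (-sqrt(87), -sqrt(87))
  y = -x: xy = -x^2 = -87 at (sqrt(87), -sqrt(87)) and (-sqrt(87), sqrt(87))
Maximum xy = 87 at (sqrt(87), sqrt(87)) and (-sqrt(87), -sqrt(87))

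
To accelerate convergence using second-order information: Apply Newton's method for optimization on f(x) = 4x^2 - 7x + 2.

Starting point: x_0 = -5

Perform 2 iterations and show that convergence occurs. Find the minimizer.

f(x) = 4x^2 - 7x + 2, f'(x) = 8x + (-7), f''(x) = 8
Step 1: f'(-5) = -47, x_1 = -5 - -47/8 = 7/8
Step 2: f'(7/8) = 0, x_2 = 7/8 (converged)
Newton's method converges in 1 step for quadratics.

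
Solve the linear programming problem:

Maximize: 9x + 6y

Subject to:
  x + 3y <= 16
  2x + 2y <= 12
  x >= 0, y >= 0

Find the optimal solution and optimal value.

Feasible vertices: (0, 0), (0, 16/3), (1, 5), (6, 0)
Objective 9x + 6y at each:
  (0, 0): 0
  (0, 16/3): 32
  (1, 5): 39
  (6, 0): 54
Maximum is 54 at (6, 0).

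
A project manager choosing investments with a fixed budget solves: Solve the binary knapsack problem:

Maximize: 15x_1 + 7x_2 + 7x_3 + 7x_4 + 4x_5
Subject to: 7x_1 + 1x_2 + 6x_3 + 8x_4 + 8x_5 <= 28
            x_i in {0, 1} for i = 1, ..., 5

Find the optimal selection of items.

Items: item 1 (v=15, w=7), item 2 (v=7, w=1), item 3 (v=7, w=6), item 4 (v=7, w=8), item 5 (v=4, w=8)
Capacity: 28
Checking all 32 subsets (w = total weight, v = total value):
  {}: w = 0, v = 0
  {1}: w = 7, v = 15
  {2}: w = 1, v = 7
  {3}: w = 6, v = 7
  {4}: w = 8, v = 7
  {5}: w = 8, v = 4
  {1, 2}: w = 8, v = 22
  {1, 3}: w = 13, v = 22
  {1, 4}: w = 15, v = 22
  {1, 5}: w = 15, v = 19
  {2, 3}: w = 7, v = 14
  {2, 4}: w = 9, v = 14
  {2, 5}: w = 9, v = 11
  {3, 4}: w = 14, v = 14
  {3, 5}: w = 14, v = 11
  {4, 5}: w = 16, v = 11
  {1, 2, 3}: w = 14, v = 29
  {1, 2, 4}: w = 16, v = 29
  {1, 2, 5}: w = 16, v = 26
  {1, 3, 4}: w = 21, v = 29
  {1, 3, 5}: w = 21, v = 26
  {1, 4, 5}: w = 23, v = 26
  {2, 3, 4}: w = 15, v = 21
  {2, 3, 5}: w = 15, v = 18
  {2, 4, 5}: w = 17, v = 18
  {3, 4, 5}: w = 22, v = 18
  {1, 2, 3, 4}: w = 22, v = 36
  {1, 2, 3, 5}: w = 22, v = 33
  {1, 2, 4, 5}: w = 24, v = 33
  {1, 3, 4, 5}: w = 29 > 28, infeasible
  {2, 3, 4, 5}: w = 23, v = 25
  {1, 2, 3, 4, 5}: w = 30 > 28, infeasible
Best feasible subset: items [1, 2, 3, 4]
Total weight: 22 <= 28, total value: 36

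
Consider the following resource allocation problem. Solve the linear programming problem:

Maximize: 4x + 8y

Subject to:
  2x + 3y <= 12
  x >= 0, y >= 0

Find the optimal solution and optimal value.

The feasible region has vertices at [(0, 0), (6, 0), (0, 4)].
Checking objective 4x + 8y at each vertex:
  (0, 0): 4*0 + 8*0 = 0
  (6, 0): 4*6 + 8*0 = 24
  (0, 4): 4*0 + 8*4 = 32
Maximum is 32 at (0, 4).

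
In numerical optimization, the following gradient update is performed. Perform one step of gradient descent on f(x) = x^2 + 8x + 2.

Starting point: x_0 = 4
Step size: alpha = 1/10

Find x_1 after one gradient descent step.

f(x) = x^2 + 8x + 2
f'(x) = 2x + 8
f'(4) = 2*4 + (8) = 16
x_1 = x_0 - alpha * f'(x_0) = 4 - 1/10 * 16 = 12/5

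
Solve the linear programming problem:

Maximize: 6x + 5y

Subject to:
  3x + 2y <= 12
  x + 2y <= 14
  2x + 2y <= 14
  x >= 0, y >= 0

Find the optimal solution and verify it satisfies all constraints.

Feasible vertices: (0, 0), (0, 6), (4, 0)
Objective 6x + 5y at each vertex:
  (0, 0): 0
  (0, 6): 30
  (4, 0): 24
Maximum is 30 at (0, 6).
Verify constraints at (x, y) = (0, 6):
  3*0 + 2*6 = 12 <= 12 (active)
  1*0 + 2*6 = 12 <= 14
  2*0 + 2*6 = 12 <= 14
  x = 0 >= 0, y = 6 >= 0. All constraints satisfied.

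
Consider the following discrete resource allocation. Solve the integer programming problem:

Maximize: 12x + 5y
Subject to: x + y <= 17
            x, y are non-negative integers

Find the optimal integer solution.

Objective: 12x + 5y, constraint: x + y <= 17
Coefficient of x is 12 >= coefficient of y is 5, so allocate the entire budget to x.
Optimal: x = 17, y = 0, value = 204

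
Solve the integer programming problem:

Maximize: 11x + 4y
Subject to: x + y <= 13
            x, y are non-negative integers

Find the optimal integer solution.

Objective: 11x + 4y, constraint: x + y <= 13
Coefficient of x is 11 >= coefficient of y is 4, so allocate the entire budget to x.
Optimal: x = 13, y = 0, value = 143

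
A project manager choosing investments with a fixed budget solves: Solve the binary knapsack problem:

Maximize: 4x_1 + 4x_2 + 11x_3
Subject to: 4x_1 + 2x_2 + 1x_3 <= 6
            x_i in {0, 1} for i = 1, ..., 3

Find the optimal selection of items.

Items: item 1 (v=4, w=4), item 2 (v=4, w=2), item 3 (v=11, w=1)
Capacity: 6
Checking all 8 subsets (w = total weight, v = total value):
  {}: w = 0, v = 0
  {1}: w = 4, v = 4
  {2}: w = 2, v = 4
  {3}: w = 1, v = 11
  {1, 2}: w = 6, v = 8
  {1, 3}: w = 5, v = 15
  {2, 3}: w = 3, v = 15
  {1, 2, 3}: w = 7 > 6, infeasible
Best feasible subset: items [1, 3]
(The same value 15 is also attained by {2, 3}.)
Total weight: 5 <= 6, total value: 15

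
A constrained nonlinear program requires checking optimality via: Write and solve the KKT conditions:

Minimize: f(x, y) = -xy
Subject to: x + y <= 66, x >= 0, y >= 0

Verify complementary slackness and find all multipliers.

Problem: min -xy s.t. x + y <= 66 (multiplier lambda), x >= 0 (mu_x), y >= 0 (mu_y)
KKT stationarity: -y + lambda - mu_x = 0, -x + lambda - mu_y = 0, with lambda, mu_x, mu_y >= 0
Complementary slackness: lambda*(x + y - 66) = 0, mu_x*x = 0, mu_y*y = 0
If lambda = 0: y = -mu_x <= 0 and x = -mu_y <= 0 force x = y = 0 with f = 0; but x = y = 33 is feasible with f = -1089 < 0, so this is not the minimum. Hence lambda > 0 and x + y = 66.
Try x > 0, y > 0 (so mu_x = mu_y = 0): y = lambda, x = lambda => x = y = lambda
x + y = 66 => 2*lambda = 66 => lambda = 33
x* = y* = 33 > 0, consistent with mu_x = mu_y = 0.
(Any feasible point with x = 0 or y = 0 has f = 0 > -1089, so the minimum is not on those boundaries.)
min(-xy) = -1089 (i.e. max xy = 1089)
Multipliers: lambda = 33, mu_x = 0, mu_y = 0
Complementary slackness: lambda*(x + y - 66) = 33*(33 + 33 - 66) = 0, mu_x*x = 0*33 = 0, mu_y*y = 0*33 = 0. Satisfied.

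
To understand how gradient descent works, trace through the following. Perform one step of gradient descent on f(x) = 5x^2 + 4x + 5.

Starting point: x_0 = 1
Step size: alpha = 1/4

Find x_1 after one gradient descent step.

f(x) = 5x^2 + 4x + 5
f'(x) = 10x + 4
f'(1) = 10*1 + (4) = 14
x_1 = x_0 - alpha * f'(x_0) = 1 - 1/4 * 14 = -5/2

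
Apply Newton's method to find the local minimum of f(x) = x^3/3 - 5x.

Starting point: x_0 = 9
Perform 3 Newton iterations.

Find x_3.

f(x) = x^3/3 - 5x
f'(x) = x^2 - 5, f''(x) = 2x
Newton update: x_{n+1} = x_n - (x_n^2 - 5)/(2*x_n)
Step 1: x_0 = 9, f'=76, f''=18, x_1 = 43/9
Step 2: x_1 = 43/9, f'=1444/81, f''=86/9, x_2 = 1127/387
Step 3: x_2 = 1127/387, f'=521284/149769, f''=2254/387, x_3 = 1009487/436149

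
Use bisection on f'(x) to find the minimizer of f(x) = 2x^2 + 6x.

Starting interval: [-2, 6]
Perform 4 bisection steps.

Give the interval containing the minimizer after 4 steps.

Finding critical point of f(x) = 2x^2 + 6x using bisection on f'(x) = 4x + 6.
f'(x) = 0 when x = -3/2.
Starting interval: [-2, 6]
Step 1: mid = 2, f'(mid) = 14, new interval = [-2, 2]
Step 2: mid = 0, f'(mid) = 6, new interval = [-2, 0]
Step 3: mid = -1, f'(mid) = 2, new interval = [-2, -1]
Step 4: mid = -3/2, f'(mid) = 0, new interval = [-3/2, -3/2]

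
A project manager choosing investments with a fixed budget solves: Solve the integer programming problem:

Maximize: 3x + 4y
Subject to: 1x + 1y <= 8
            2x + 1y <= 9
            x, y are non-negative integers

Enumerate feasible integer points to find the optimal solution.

Constraint 1: 1x + 1y <= 8
Constraint 2: 2x + 1y <= 9
Feasible x range (need y >= 0): 0 <= x <= min(8/1, 9/2) => x in {0, ..., 4}.
Enumerate feasible integer points row by row (the coefficient of y is 4 > 0, so for each x the largest feasible y gives the best value):
  x = 0: y <= min((8 - 1*0)/1, (9 - 2*0)/1) => y in {0, ..., 8}; best 3*0 + 4*8 = 32
  x = 1: y <= min((8 - 1*1)/1, (9 - 2*1)/1) => y in {0, ..., 7}; best 3*1 + 4*7 = 31
  x = 2: y <= min((8 - 1*2)/1, (9 - 2*2)/1) => y in {0, ..., 5}; best 3*2 + 4*5 = 26
  x = 3: y <= min((8 - 1*3)/1, (9 - 2*3)/1) => y in {0, ..., 3}; best 3*3 + 4*3 = 21
  x = 4: y <= min((8 - 1*4)/1, (9 - 2*4)/1) => y in {0, ..., 1}; best 3*4 + 4*1 = 16
The maximum 3x + 4y = 32 is achieved at x = 0, y = 8.
Check: 1*0 + 1*8 = 8 <= 8 and 2*0 + 1*8 = 8 <= 9.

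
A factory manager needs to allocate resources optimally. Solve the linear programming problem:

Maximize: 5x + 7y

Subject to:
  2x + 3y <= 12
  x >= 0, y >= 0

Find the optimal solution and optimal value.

The feasible region has vertices at [(0, 0), (6, 0), (0, 4)].
Checking objective 5x + 7y at each vertex:
  (0, 0): 5*0 + 7*0 = 0
  (6, 0): 5*6 + 7*0 = 30
  (0, 4): 5*0 + 7*4 = 28
Maximum is 30 at (6, 0).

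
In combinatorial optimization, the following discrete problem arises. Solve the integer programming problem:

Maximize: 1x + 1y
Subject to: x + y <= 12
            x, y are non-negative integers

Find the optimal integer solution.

Objective: 1x + 1y, constraint: x + y <= 12
Coefficient of x is 1 >= coefficient of y is 1, so allocate the entire budget to x.
Optimal: x = 12, y = 0, value = 12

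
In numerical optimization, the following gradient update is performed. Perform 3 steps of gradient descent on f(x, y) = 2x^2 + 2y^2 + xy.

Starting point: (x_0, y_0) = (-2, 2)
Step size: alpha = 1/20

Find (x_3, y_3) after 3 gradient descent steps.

f(x,y) = 2x^2 + 2y^2 + xy
grad_x = 4x + 1y, grad_y = 4y + 1x
Step 1: grad = (-6, 6), (-17/10, 17/10)
Step 2: grad = (-51/10, 51/10), (-289/200, 289/200)
Step 3: grad = (-867/200, 867/200), (-4913/4000, 4913/4000)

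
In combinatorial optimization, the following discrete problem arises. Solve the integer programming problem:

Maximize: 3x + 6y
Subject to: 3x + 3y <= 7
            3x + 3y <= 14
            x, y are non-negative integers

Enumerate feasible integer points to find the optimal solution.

Constraint 1: 3x + 3y <= 7
Constraint 2: 3x + 3y <= 14
Feasible x range (need y >= 0): 0 <= x <= min(7/3, 14/3) => x in {0, ..., 2}.
Enumerate feasible integer points row by row (the coefficient of y is 6 > 0, so for each x the largest feasible y gives the best value):
  x = 0: y <= min((7 - 3*0)/3, (14 - 3*0)/3) => y in {0, ..., 2}; best 3*0 + 6*2 = 12
  x = 1: y <= min((7 - 3*1)/3, (14 - 3*1)/3) => y in {0, ..., 1}; best 3*1 + 6*1 = 9
  x = 2: y <= min((7 - 3*2)/3, (14 - 3*2)/3) => y in {0}; best 3*2 + 6*0 = 6
The maximum 3x + 6y = 12 is achieved at x = 0, y = 2.
Check: 3*0 + 3*2 = 6 <= 7 and 3*0 + 3*2 = 6 <= 14.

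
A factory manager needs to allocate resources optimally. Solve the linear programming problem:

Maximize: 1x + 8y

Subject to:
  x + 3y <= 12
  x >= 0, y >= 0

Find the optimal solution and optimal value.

The feasible region has vertices at [(0, 0), (12, 0), (0, 4)].
Checking objective 1x + 8y at each vertex:
  (0, 0): 1*0 + 8*0 = 0
  (12, 0): 1*12 + 8*0 = 12
  (0, 4): 1*0 + 8*4 = 32
Maximum is 32 at (0, 4).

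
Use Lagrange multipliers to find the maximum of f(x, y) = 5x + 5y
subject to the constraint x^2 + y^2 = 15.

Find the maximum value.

Set up Lagrange conditions: grad f = lambda * grad g
  5 = 2*lambda*x
  5 = 2*lambda*y
From these: x/y = 5/5, so x = 5t, y = 5t for some t.
Substitute into constraint: (5t)^2 + (5t)^2 = 15
  t^2 * 50 = 15
  t = sqrt(15/50)
Maximum = 5*x + 5*y = (5^2 + 5^2)*t = 50 * sqrt(15/50) = sqrt(750)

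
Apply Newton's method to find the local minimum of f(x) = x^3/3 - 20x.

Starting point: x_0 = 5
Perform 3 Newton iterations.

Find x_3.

f(x) = x^3/3 - 20x
f'(x) = x^2 - 20, f''(x) = 2x
Newton update: x_{n+1} = x_n - (x_n^2 - 20)/(2*x_n)
Step 1: x_0 = 5, f'=5, f''=10, x_1 = 9/2
Step 2: x_1 = 9/2, f'=1/4, f''=9, x_2 = 161/36
Step 3: x_2 = 161/36, f'=1/1296, f''=161/18, x_3 = 51841/11592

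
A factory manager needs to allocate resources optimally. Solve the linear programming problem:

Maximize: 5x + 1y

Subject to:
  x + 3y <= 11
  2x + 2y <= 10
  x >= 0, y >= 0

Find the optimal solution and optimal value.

Feasible vertices: (0, 0), (0, 11/3), (2, 3), (5, 0)
Objective 5x + 1y at each:
  (0, 0): 0
  (0, 11/3): 11/3
  (2, 3): 13
  (5, 0): 25
Maximum is 25 at (5, 0).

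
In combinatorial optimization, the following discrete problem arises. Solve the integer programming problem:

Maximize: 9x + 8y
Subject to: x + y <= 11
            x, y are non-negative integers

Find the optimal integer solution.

Objective: 9x + 8y, constraint: x + y <= 11
Coefficient of x is 9 >= coefficient of y is 8, so allocate the entire budget to x.
Optimal: x = 11, y = 0, value = 99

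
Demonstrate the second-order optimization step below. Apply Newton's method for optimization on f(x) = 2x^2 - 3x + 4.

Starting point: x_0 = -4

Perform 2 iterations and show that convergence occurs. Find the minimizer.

f(x) = 2x^2 - 3x + 4, f'(x) = 4x + (-3), f''(x) = 4
Step 1: f'(-4) = -19, x_1 = -4 - -19/4 = 3/4
Step 2: f'(3/4) = 0, x_2 = 3/4 (converged)
Newton's method converges in 1 step for quadratics.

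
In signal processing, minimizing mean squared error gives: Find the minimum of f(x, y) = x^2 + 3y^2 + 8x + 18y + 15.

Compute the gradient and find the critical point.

f(x,y) = x^2 + 3y^2 + 8x + 18y + 15
df/dx = 2x + (8) = 0  =>  x = -4
df/dy = 6y + (18) = 0  =>  y = -3
f(-4, -3) = 1*(-4)^2 + 3*(-3)^2 + 8*(-4) + 18*(-3) + 15 = -28
Hessian is diagonal with entries 2, 6 > 0, so this is a minimum.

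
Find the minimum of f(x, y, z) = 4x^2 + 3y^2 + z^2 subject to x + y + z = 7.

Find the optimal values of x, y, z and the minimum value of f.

Using Lagrange multipliers on f = 4x^2 + 3y^2 + z^2 with constraint x + y + z = 7:
Conditions: 2*4*x = lambda, 2*3*y = lambda, 2*1*z = lambda
So x = lambda/8, y = lambda/6, z = lambda/2
Substituting into constraint: lambda * (19/24) = 7
lambda = 168/19
x = 21/19, y = 28/19, z = 84/19
Minimum value = 588/19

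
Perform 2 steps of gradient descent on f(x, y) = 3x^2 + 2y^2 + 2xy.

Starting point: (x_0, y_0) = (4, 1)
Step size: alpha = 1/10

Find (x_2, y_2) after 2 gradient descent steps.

f(x,y) = 3x^2 + 2y^2 + 2xy
grad_x = 6x + 2y, grad_y = 4y + 2x
Step 1: grad = (26, 12), (7/5, -1/5)
Step 2: grad = (8, 2), (3/5, -2/5)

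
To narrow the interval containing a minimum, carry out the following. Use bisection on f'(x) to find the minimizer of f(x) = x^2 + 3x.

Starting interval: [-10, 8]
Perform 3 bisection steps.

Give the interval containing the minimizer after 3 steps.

Finding critical point of f(x) = x^2 + 3x using bisection on f'(x) = 2x + 3.
f'(x) = 0 when x = -3/2.
Starting interval: [-10, 8]
Step 1: mid = -1, f'(mid) = 1, new interval = [-10, -1]
Step 2: mid = -11/2, f'(mid) = -8, new interval = [-11/2, -1]
Step 3: mid = -13/4, f'(mid) = -7/2, new interval = [-13/4, -1]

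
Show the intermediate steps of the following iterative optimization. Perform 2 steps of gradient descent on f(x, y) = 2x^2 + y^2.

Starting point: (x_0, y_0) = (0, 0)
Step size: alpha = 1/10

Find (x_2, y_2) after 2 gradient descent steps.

f(x,y) = 2x^2 + y^2
grad_x = 4x + 0y, grad_y = 2y + 0x
Step 1: grad = (0, 0), (0, 0)
Step 2: grad = (0, 0), (0, 0)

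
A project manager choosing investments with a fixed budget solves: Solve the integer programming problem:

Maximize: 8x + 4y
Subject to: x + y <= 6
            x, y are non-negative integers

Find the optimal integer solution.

Objective: 8x + 4y, constraint: x + y <= 6
Coefficient of x is 8 >= coefficient of y is 4, so allocate the entire budget to x.
Optimal: x = 6, y = 0, value = 48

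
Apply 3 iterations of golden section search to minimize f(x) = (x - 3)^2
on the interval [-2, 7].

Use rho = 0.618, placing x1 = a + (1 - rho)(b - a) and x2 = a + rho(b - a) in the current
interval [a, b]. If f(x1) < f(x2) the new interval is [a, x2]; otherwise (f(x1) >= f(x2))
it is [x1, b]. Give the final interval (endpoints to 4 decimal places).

Golden section search for min of f(x) = (x - 3)^2 on [-2, 7].
Each step: x1 = a + (1 - rho)(b - a), x2 = a + rho(b - a); if f(x1) < f(x2) keep [a, x2], otherwise keep [x1, b].
Step 1: [-2.0000, 7.0000], x1=1.4380 (f=2.4398), x2=3.5620 (f=0.3158); f(x1) > f(x2) => keep [1.4380, 7.0000]
Step 2: [1.4380, 7.0000], x1=3.5627 (f=0.3166), x2=4.8753 (f=3.5168); f(x1) < f(x2) => keep [1.4380, 4.8753]
Step 3: [1.4380, 4.8753], x1=2.7511 (f=0.0620), x2=3.5623 (f=0.3161); f(x1) < f(x2) => keep [1.4380, 3.5623]
Final interval: [1.4380, 3.5623]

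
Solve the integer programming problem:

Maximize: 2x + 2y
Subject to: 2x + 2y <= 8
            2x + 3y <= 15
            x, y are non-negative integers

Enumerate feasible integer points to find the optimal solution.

Constraint 1: 2x + 2y <= 8
Constraint 2: 2x + 3y <= 15
Feasible x range (need y >= 0): 0 <= x <= min(8/2, 15/2) => x in {0, ..., 4}.
Enumerate feasible integer points row by row (the coefficient of y is 2 > 0, so for each x the largest feasible y gives the best value):
  x = 0: y <= min((8 - 2*0)/2, (15 - 2*0)/3) => y in {0, ..., 4}; best 2*0 + 2*4 = 8
  x = 1: y <= min((8 - 2*1)/2, (15 - 2*1)/3) => y in {0, ..., 3}; best 2*1 + 2*3 = 8
  x = 2: y <= min((8 - 2*2)/2, (15 - 2*2)/3) => y in {0, ..., 2}; best 2*2 + 2*2 = 8
  x = 3: y <= min((8 - 2*3)/2, (15 - 2*3)/3) => y in {0, ..., 1}; best 2*3 + 2*1 = 8
  x = 4: y <= min((8 - 2*4)/2, (15 - 2*4)/3) => y in {0}; best 2*4 + 2*0 = 8
The maximum 2x + 2y = 8 is achieved at x = 0, y = 4.
(The same value 8 is also attained at (1, 3), (2, 2), (3, 1), (4, 0).)
Check: 2*0 + 2*4 = 8 <= 8 and 2*0 + 3*4 = 12 <= 15.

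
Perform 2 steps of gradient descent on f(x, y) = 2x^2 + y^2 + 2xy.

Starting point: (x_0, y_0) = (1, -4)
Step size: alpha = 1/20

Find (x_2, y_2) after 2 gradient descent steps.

f(x,y) = 2x^2 + y^2 + 2xy
grad_x = 4x + 2y, grad_y = 2y + 2x
Step 1: grad = (-4, -6), (6/5, -37/10)
Step 2: grad = (-13/5, -5), (133/100, -69/20)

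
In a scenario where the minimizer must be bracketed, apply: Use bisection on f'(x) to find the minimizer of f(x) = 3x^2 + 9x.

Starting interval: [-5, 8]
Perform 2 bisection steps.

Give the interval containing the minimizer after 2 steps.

Finding critical point of f(x) = 3x^2 + 9x using bisection on f'(x) = 6x + 9.
f'(x) = 0 when x = -3/2.
Starting interval: [-5, 8]
Step 1: mid = 3/2, f'(mid) = 18, new interval = [-5, 3/2]
Step 2: mid = -7/4, f'(mid) = -3/2, new interval = [-7/4, 3/2]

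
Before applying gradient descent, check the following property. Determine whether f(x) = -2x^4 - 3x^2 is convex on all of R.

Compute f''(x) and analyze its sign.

f(x) = -2x^4 - 3x^2
f'(x) = -8x^3 + -6x
f''(x) = -24x^2 + -6
f''(x) = -24x^2 + -6 <= -6 < 0 for all x
Therefore, f is concave on R.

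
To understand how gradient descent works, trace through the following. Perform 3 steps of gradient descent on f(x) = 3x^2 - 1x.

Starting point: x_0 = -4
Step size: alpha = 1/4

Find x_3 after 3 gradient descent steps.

f(x) = 3x^2 - 1x, f'(x) = 6x + (-1)
Step 1: f'(-4) = -25, x_1 = -4 - 1/4 * -25 = 9/4
Step 2: f'(9/4) = 25/2, x_2 = 9/4 - 1/4 * 25/2 = -7/8
Step 3: f'(-7/8) = -25/4, x_3 = -7/8 - 1/4 * -25/4 = 11/16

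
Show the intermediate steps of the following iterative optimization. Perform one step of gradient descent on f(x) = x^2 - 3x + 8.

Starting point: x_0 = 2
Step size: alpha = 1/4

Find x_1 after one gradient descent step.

f(x) = x^2 - 3x + 8
f'(x) = 2x - 3
f'(2) = 2*2 + (-3) = 1
x_1 = x_0 - alpha * f'(x_0) = 2 - 1/4 * 1 = 7/4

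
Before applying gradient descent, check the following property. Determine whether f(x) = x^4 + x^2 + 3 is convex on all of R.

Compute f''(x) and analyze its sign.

f(x) = x^4 + x^2 + 3
f'(x) = 4x^3 + 2x
f''(x) = 12x^2 + 2
f''(x) = 12x^2 + 2 >= 2 > 0 for all x
Therefore, f is convex on R.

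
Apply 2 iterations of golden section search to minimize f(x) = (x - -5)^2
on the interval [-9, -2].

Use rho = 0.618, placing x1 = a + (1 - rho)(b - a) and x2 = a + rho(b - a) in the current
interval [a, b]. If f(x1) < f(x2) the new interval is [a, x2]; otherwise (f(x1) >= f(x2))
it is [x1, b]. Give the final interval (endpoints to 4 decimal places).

Golden section search for min of f(x) = (x - -5)^2 on [-9, -2].
Each step: x1 = a + (1 - rho)(b - a), x2 = a + rho(b - a); if f(x1) < f(x2) keep [a, x2], otherwise keep [x1, b].
Step 1: [-9.0000, -2.0000], x1=-6.3260 (f=1.7583), x2=-4.6740 (f=0.1063); f(x1) > f(x2) => keep [-6.3260, -2.0000]
Step 2: [-6.3260, -2.0000], x1=-4.6735 (f=0.1066), x2=-3.6525 (f=1.8157); f(x1) < f(x2) => keep [-6.3260, -3.6525]
Final interval: [-6.3260, -3.6525]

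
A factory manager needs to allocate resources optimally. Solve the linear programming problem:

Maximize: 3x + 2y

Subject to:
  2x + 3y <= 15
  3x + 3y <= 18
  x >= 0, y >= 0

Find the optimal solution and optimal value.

Feasible vertices: (0, 0), (0, 5), (3, 3), (6, 0)
Objective 3x + 2y at each:
  (0, 0): 0
  (0, 5): 10
  (3, 3): 15
  (6, 0): 18
Maximum is 18 at (6, 0).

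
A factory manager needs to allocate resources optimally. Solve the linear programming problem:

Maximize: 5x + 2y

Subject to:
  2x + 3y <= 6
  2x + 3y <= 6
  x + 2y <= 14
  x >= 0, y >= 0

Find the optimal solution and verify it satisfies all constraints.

Feasible vertices: (0, 0), (0, 2), (3, 0)
Objective 5x + 2y at each vertex:
  (0, 0): 0
  (0, 2): 4
  (3, 0): 15
Maximum is 15 at (3, 0).
Verify constraints at (x, y) = (3, 0):
  2*3 + 3*0 = 6 <= 6 (active)
  2*3 + 3*0 = 6 <= 6 (active)
  1*3 + 2*0 = 3 <= 14
  x = 3 >= 0, y = 0 >= 0. All constraints satisfied.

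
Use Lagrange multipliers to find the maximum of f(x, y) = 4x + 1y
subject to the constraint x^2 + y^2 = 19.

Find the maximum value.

Set up Lagrange conditions: grad f = lambda * grad g
  4 = 2*lambda*x
  1 = 2*lambda*y
From these: x/y = 4/1, so x = 4t, y = 1t for some t.
Substitute into constraint: (4t)^2 + (1t)^2 = 19
  t^2 * 17 = 19
  t = sqrt(19/17)
Maximum = 4*x + 1*y = (4^2 + 1^2)*t = 17 * sqrt(19/17) = sqrt(323)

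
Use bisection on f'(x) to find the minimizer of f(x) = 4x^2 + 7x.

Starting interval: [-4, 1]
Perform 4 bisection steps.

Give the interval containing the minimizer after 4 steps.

Finding critical point of f(x) = 4x^2 + 7x using bisection on f'(x) = 8x + 7.
f'(x) = 0 when x = -7/8.
Starting interval: [-4, 1]
Step 1: mid = -3/2, f'(mid) = -5, new interval = [-3/2, 1]
Step 2: mid = -1/4, f'(mid) = 5, new interval = [-3/2, -1/4]
Step 3: mid = -7/8, f'(mid) = 0, new interval = [-7/8, -7/8]
Step 4: mid = -7/8, f'(mid) = 0, new interval = [-7/8, -7/8]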